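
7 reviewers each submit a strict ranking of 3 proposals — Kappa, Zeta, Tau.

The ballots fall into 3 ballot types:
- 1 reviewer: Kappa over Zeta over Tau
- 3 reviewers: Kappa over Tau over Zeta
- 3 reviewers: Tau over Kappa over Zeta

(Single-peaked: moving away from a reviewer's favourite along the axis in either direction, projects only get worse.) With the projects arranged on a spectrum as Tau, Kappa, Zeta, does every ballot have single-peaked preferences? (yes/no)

yes

Axis positions: Tau=1, Kappa=2, Zeta=3.
Ballot type 1 (peak Kappa at position 2): ranking walks positions 2-3-1, expanding outward from the peak — single-peaked.
Ballot type 2 (peak Kappa at position 2): ranking walks positions 2-1-3, expanding outward from the peak — single-peaked.
Ballot type 3 (peak Tau at position 1): ranking walks positions 1-2-3, expanding outward from the peak — single-peaked.
Every ranking is single-peaked on this axis.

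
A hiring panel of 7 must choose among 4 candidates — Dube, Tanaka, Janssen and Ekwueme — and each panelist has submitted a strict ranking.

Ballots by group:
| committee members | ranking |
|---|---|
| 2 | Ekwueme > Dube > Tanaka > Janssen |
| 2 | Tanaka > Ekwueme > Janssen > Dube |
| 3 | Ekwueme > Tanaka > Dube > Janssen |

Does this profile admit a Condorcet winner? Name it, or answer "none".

Ekwueme

Check each pair by majority over 7 ballots:
Dube vs Tanaka: 2 for Dube, 5 for Tanaka — Tanaka by 5–2.
Dube vs Janssen: 2+3 = 5 for Dube, 2 for Janssen — Dube by 5–2.
Dube vs Ekwueme: Dube is ranked higher on 0 ballots, Ekwueme on 7. Ekwueme wins 7–0.
Tanaka vs Janssen: Tanaka is ranked higher on 2+2+3 = 7 ballots, Janssen on 0. Tanaka wins 7–0.
Tanaka vs Ekwueme: Tanaka is ranked higher on 2 ballots, Ekwueme on 5. Ekwueme wins 5–2.
Janssen vs Ekwueme: 0 to 7, Ekwueme.
Ekwueme beats each of Dube, Tanaka, Janssen — Ekwueme is the Condorcet winner.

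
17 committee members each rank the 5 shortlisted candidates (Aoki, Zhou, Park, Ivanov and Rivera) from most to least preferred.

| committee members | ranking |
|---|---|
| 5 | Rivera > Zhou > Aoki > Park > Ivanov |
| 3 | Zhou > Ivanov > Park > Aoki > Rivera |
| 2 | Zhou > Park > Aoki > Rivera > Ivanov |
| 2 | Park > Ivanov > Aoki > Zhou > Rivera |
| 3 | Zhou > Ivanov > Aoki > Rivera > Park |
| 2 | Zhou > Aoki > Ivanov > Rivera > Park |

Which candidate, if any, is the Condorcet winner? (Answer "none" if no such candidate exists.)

Zhou

Head-to-head results (17 committee members):
Aoki vs Zhou: 2 to 15, Zhou.
Aoki vs Park: 5+3+2 = 10 for Aoki, 7 for Park — Aoki by 10–7.
Aoki vs Ivanov: 5+2+2 = 9 for Aoki, 8 for Ivanov — Aoki by 9–8.
Aoki vs Rivera: Aoki preferred on 3+2+2+3+2 = 12 ballots; Aoki wins 12–5.
Zhou vs Park: Zhou is ranked higher on 5+3+2+3+2 = 15 ballots, Park on 2. Zhou wins 15–2.
Zhou vs Ivanov: Zhou preferred on 5+3+2+3+2 = 15 ballots; Zhou wins 15–2.
Zhou vs Rivera: Zhou is ranked higher on 3+2+2+3+2 = 12 ballots, Rivera on 5. Zhou wins 12–5.
Park vs Ivanov: 9 to 8, Park.
Park vs Rivera: Park preferred on 3+2+2 = 7 ballots; Rivera wins 10–7.
Ivanov vs Rivera: 10 to 7, Ivanov.
Zhou defeats every rival head-to-head and is the Condorcet winner.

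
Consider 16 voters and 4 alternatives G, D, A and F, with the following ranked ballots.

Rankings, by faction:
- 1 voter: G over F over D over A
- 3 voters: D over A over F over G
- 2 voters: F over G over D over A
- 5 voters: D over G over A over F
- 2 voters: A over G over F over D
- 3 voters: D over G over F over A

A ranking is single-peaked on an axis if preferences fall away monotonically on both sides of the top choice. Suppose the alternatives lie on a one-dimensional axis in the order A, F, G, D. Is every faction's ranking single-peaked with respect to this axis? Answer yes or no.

no

Axis positions: A=1, F=2, G=3, D=4.
Faction 1 (peak G at position 3): ranking walks positions 3-2-4-1, expanding outward from the peak — single-peaked.
Faction 2: ranking walks positions 4-1-2-3; A is ranked above G even though G lies between A and the peak D on the axis — preferences dip and rise again. Not single-peaked.
Faction 3 (peak F at position 2): ranking walks positions 2-3-4-1, expanding outward from the peak — single-peaked.
Faction 4: ranking walks positions 4-3-1-2; A is ranked above F even though F lies between A and the peak D on the axis — preferences dip and rise again. Not single-peaked.
Faction 5: ranking walks positions 1-3-2-4; G is ranked above F even though F lies between G and the peak A on the axis — preferences dip and rise again. Not single-peaked.
Faction 6 (peak D at position 4): ranking walks positions 4-3-2-1, expanding outward from the peak — single-peaked.
Faction 2 violates single-peakedness, so the profile is not single-peaked on this axis.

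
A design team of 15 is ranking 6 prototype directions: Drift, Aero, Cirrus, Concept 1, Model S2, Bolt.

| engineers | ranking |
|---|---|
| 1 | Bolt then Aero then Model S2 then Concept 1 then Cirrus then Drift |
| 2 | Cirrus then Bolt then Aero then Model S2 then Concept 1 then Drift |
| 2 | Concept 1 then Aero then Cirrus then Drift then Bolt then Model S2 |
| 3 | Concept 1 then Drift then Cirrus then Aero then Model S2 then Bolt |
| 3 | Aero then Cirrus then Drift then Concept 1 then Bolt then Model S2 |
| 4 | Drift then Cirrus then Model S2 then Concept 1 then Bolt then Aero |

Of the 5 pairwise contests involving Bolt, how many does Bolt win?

1

Bolt against each rival (15 engineers):
Bolt vs Drift: 3 to 12, Drift.
Bolt vs Aero: Aero wins 8–7.
Bolt vs Cirrus: 1 for Bolt, 14 for Cirrus — Cirrus by 14–1.
Bolt vs Concept 1: 3 to 12, Concept 1.
Bolt vs Model S2: Bolt is ranked higher on 1+2+2+3 = 8 ballots, Model S2 on 7. Bolt wins 8–7.
Bolt beats Model S2; loses to Drift, Aero, Cirrus, Concept 1 — 1 pairwise win.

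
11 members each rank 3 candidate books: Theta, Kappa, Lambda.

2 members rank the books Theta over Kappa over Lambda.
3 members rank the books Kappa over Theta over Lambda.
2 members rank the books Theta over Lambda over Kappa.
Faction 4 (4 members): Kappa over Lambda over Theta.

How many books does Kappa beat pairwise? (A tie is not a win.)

Kappa against each rival (11 members):
Kappa vs Theta: Kappa, 7–4.
Kappa vs Lambda: Kappa wins 9–2.
Kappa beats Theta, Lambda — 2 pairwise wins.

2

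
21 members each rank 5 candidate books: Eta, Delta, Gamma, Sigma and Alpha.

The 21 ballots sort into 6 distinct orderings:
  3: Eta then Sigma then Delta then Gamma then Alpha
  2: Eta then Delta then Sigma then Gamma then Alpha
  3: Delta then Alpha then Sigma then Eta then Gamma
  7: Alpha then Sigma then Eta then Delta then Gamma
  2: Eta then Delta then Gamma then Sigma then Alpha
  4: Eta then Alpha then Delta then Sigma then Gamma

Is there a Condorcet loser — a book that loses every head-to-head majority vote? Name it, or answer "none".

Head-to-head results (21 members):
Eta vs Delta: 3+2+7+2+4 = 18 for Eta, 3 for Delta — Eta by 18–3.
Eta vs Gamma: Eta wins 21–0.
Eta vs Sigma: Eta, 11–10.
Eta–Alpha: Eta 11–10.
Delta vs Gamma: Delta wins 21–0.
Delta–Sigma: Delta 11–10.
Delta vs Alpha: Delta is ranked higher on 3+2+3+2 = 10 ballots, Alpha on 11. Alpha wins 11–10.
Gamma vs Sigma: Sigma, 19–2.
Gamma vs Alpha: Alpha wins 14–7.
Sigma vs Alpha: Sigma is ranked higher on 3+2+2 = 7 ballots, Alpha on 14. Alpha wins 14–7.
Only Gamma has no wins; Gamma is the Condorcet loser.

Gamma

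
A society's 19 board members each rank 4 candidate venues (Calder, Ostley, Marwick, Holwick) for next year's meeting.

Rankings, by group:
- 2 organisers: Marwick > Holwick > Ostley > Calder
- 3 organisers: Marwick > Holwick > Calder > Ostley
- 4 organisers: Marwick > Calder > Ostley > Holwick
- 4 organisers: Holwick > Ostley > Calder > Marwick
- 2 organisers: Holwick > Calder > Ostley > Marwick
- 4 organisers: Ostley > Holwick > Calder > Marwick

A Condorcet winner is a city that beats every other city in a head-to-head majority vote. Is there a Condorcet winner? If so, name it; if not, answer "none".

Holwick

Pairwise majorities:
Calder vs Ostley: Ostley wins 10–9.
Calder–Marwick: Calder 10–9.
Calder vs Holwick: Holwick wins 15–4.
Ostley vs Marwick: Ostley, 10–9.
Ostley vs Holwick: Holwick wins 11–8.
Marwick vs Holwick: Holwick wins 10–9.
Holwick defeats every rival head-to-head and is the Condorcet winner.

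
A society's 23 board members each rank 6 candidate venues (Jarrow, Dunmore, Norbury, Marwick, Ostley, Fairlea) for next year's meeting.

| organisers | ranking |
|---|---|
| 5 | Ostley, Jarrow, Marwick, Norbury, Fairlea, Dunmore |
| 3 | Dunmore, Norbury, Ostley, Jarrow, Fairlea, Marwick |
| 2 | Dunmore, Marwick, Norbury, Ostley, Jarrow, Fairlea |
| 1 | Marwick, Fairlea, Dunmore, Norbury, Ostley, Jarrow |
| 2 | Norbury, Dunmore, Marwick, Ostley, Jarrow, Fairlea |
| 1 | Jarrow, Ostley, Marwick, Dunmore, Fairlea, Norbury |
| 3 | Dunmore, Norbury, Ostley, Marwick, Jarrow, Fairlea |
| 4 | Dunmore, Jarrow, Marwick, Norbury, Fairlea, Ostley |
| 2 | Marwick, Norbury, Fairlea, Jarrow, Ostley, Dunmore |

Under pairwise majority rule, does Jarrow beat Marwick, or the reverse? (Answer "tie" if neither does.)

Ballots ranking Jarrow above Marwick: 5 + 3 + 1 + 4 = 13.
Ballots ranking Marwick above Jarrow: 23 − 13 = 10.
Jarrow wins the head-to-head 13–10.

Jarrow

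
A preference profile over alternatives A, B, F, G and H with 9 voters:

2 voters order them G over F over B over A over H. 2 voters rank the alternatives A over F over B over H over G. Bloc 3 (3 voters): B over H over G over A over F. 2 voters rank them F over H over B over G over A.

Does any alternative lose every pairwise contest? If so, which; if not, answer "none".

Head-to-head results (9 voters):
A vs B: A is ranked higher on 2 ballots, B on 7. B wins 7–2.
A vs F: 2+3 = 5 for A, 4 for F — A by 5–4.
A vs G: 2 to 7, G.
A–H: H 5–4.
B vs F: F wins 6–3.
B vs G: B, 7–2.
B vs H: B, 7–2.
F vs G: G, 5–4.
F vs H: F preferred on 2+2+2 = 6 ballots; F wins 6–3.
G vs H: G preferred on 2 ballots; H wins 7–2.
No alternative is winless: A beats F; B beats A; F beats B; G beats A; H beats A. There is no Condorcet loser.

none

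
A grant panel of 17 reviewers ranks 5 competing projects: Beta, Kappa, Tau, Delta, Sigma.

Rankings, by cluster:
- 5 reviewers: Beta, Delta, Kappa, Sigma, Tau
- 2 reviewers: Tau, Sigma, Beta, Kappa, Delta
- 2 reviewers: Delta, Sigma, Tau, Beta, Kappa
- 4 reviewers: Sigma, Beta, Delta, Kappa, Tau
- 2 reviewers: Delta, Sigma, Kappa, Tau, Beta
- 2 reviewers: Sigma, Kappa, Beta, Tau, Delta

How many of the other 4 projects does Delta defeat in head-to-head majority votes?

Delta against each rival (17 reviewers):
Delta vs Beta: 4 to 13, Beta.
Delta vs Kappa: 5+2+4+2 = 13 for Delta, 4 for Kappa — Delta by 13–4.
Delta vs Tau: Delta, 13–4.
Delta vs Sigma: Delta preferred on 5+2+2 = 9 ballots; Delta wins 9–8.
Delta beats Kappa, Tau, Sigma; loses to Beta — 3 pairwise wins.

3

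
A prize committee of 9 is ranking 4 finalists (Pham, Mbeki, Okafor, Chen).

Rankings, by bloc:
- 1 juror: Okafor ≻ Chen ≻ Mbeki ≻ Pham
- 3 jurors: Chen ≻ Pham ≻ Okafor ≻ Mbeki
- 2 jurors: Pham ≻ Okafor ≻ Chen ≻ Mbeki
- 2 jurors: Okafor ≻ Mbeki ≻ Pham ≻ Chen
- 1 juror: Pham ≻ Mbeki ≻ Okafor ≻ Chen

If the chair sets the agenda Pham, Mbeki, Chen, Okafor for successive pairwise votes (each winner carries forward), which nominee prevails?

Round 1: Pham vs Mbeki — 6–3, Pham advances.
Round 2: Pham vs Chen — 5–4, Pham advances.
Round 3: Pham vs Okafor — 6–3, Pham advances.
Pham survives the agenda.

Pham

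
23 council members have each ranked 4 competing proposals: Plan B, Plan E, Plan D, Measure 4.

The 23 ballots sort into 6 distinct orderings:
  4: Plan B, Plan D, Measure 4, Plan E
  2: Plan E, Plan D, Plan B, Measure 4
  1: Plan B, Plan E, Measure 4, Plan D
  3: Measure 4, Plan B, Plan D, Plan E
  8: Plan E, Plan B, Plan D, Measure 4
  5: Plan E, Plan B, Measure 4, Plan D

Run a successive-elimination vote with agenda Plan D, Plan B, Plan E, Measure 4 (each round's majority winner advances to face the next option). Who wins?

Plan E

Round 1: Plan D vs Plan B — 2–21, Plan B advances.
Round 2: Plan B vs Plan E — 8–15, Plan E advances.
Round 3: Plan E vs Measure 4 — 16–7, Plan E advances.
Plan E survives the agenda.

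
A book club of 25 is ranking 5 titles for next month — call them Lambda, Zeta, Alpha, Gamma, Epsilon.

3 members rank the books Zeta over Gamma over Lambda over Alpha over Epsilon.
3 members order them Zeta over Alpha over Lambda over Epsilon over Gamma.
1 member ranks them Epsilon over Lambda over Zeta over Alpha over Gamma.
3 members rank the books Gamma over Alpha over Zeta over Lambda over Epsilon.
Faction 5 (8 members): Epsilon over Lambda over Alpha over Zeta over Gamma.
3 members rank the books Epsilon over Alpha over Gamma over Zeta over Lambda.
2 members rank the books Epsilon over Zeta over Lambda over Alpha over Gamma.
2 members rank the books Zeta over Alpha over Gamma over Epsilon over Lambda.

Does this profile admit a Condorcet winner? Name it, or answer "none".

Check each pair by majority over 25 ballots:
Lambda–Zeta: Zeta 16–9.
Lambda vs Alpha: Lambda is ranked higher on 3+1+8+2 = 14 ballots, Alpha on 11. Lambda wins 14–11.
Lambda vs Gamma: 3+1+8+2 = 14 for Lambda, 11 for Gamma — Lambda by 14–11.
Lambda vs Epsilon: Epsilon wins 16–9.
Zeta vs Alpha: Zeta preferred on 3+3+1+2+2 = 11 ballots; Alpha wins 14–11.
Zeta vs Gamma: Zeta preferred on 3+3+1+8+2+2 = 19 ballots; Zeta wins 19–6.
Zeta vs Epsilon: 3+3+3+2 = 11 for Zeta, 14 for Epsilon — Epsilon by 14–11.
Alpha vs Gamma: 3+1+8+3+2+2 = 19 for Alpha, 6 for Gamma — Alpha by 19–6.
Alpha vs Epsilon: Alpha is ranked higher on 3+3+3+2 = 11 ballots, Epsilon on 14. Epsilon wins 14–11.
Gamma vs Epsilon: Epsilon, 17–8.
Epsilon beats each of Lambda, Zeta, Alpha, Gamma — Epsilon is the Condorcet winner.

Epsilon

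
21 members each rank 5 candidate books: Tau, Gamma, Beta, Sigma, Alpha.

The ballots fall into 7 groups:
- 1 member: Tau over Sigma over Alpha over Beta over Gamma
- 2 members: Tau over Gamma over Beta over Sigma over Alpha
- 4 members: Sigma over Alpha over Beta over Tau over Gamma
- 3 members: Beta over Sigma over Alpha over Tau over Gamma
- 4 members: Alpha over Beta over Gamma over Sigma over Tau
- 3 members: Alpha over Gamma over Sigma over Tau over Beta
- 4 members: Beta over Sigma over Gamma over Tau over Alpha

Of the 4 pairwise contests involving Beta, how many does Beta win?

Beta against each rival (21 members):
Beta vs Tau: 4+3+4+4 = 15 for Beta, 6 for Tau — Beta by 15–6.
Beta–Gamma: Beta 16–5.
Beta vs Sigma: 13 to 8, Beta.
Beta vs Alpha: Alpha wins 12–9.
Beta beats Tau, Gamma, Sigma; loses to Alpha — 3 pairwise wins.

3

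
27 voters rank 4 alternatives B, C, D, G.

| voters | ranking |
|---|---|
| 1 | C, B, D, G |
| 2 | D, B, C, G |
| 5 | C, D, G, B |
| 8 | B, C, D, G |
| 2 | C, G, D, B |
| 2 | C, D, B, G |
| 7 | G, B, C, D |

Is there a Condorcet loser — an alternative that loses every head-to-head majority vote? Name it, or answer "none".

none

Head-to-head results (27 voters):
B vs C: B wins 17–10.
B vs D: 16 to 11, B.
B vs G: G, 14–13.
C vs D: 25 to 2, C.
C vs G: 1+2+5+8+2+2 = 20 for C, 7 for G — C by 20–7.
D vs G: D is ranked higher on 1+2+5+8+2 = 18 ballots, G on 9. D wins 18–9.
No alternative is winless: B beats C; C beats D; D beats G; G beats B. There is no Condorcet loser.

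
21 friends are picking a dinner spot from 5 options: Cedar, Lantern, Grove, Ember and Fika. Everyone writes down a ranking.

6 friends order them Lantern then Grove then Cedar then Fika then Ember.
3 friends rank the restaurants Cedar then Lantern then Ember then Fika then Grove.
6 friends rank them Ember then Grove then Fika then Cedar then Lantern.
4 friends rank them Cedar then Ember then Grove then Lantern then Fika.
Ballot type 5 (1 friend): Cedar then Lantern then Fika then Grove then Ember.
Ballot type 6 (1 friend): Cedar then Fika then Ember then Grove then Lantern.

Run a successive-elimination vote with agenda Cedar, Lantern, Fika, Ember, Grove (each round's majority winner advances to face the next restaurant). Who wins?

Round 1: Cedar vs Lantern — 15–6, Cedar advances.
Round 2: Cedar vs Fika — 15–6, Cedar advances.
Round 3: Cedar vs Ember — 15–6, Cedar advances.
Round 4: Cedar vs Grove — 9–12, Grove advances.
Grove survives the agenda.

Grove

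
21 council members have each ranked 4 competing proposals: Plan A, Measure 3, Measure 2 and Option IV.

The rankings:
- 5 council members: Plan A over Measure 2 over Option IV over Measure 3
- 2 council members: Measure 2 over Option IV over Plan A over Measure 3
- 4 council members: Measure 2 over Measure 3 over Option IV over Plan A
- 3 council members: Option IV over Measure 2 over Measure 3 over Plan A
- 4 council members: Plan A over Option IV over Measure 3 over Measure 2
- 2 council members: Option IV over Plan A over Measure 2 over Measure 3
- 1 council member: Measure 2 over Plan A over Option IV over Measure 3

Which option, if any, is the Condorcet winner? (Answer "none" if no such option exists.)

none

Pairwise majorities:
Plan A vs Measure 3: Plan A wins 14–7.
Plan A–Measure 2: Plan A 11–10.
Plan A vs Option IV: Option IV, 11–10.
Measure 3 vs Measure 2: Measure 2, 17–4.
Measure 3 vs Option IV: Option IV wins 17–4.
Measure 2 vs Option IV: Measure 2, 12–9.
Each option drops at least one matchup (Plan A loses to Option IV; Measure 3 loses to Plan A; Measure 2 loses to Plan A; Option IV loses to Measure 2); the cycle Plan A > Measure 2 > Option IV > Plan A rules out a Condorcet winner.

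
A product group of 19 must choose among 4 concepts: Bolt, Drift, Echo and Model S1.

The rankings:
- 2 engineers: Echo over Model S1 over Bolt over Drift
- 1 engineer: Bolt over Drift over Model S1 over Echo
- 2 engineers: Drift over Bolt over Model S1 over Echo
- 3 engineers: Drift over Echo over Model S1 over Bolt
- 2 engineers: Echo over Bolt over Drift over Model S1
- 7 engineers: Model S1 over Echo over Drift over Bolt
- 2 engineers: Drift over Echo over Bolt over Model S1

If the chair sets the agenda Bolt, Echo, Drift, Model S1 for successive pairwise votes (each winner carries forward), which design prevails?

Round 1: Bolt vs Echo — 3–16, Echo advances.
Round 2: Echo vs Drift — 11–8, Echo advances.
Round 3: Echo vs Model S1 — 9–10, Model S1 advances.
Model S1 survives the agenda.

Model S1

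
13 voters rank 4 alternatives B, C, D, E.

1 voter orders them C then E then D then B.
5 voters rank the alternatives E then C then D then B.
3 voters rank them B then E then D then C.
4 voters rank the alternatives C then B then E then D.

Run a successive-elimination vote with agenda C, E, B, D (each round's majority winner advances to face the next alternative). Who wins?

Round 1: C vs E — 5–8, E advances.
Round 2: E vs B — 6–7, B advances.
Round 3: B vs D — 7–6, B advances.
The agenda winner is B.

B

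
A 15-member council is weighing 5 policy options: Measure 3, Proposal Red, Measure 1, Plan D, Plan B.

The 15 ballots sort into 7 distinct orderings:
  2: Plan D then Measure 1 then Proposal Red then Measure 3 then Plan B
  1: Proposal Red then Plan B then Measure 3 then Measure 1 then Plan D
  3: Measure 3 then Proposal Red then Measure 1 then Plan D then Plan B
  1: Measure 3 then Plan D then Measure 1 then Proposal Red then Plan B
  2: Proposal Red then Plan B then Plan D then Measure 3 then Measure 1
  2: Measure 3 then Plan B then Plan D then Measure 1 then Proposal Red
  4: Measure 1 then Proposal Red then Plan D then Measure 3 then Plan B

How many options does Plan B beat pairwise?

Plan B against each rival (15 council members):
Plan B vs Measure 3: Measure 3, 12–3.
Plan B vs Proposal Red: Proposal Red wins 13–2.
Plan B vs Measure 1: 1+2+2 = 5 for Plan B, 10 for Measure 1 — Measure 1 by 10–5.
Plan B vs Plan D: 1+2+2 = 5 for Plan B, 10 for Plan D — Plan D by 10–5.
Plan B beats no one; loses to Measure 3, Proposal Red, Measure 1, Plan D — 0 pairwise wins.

0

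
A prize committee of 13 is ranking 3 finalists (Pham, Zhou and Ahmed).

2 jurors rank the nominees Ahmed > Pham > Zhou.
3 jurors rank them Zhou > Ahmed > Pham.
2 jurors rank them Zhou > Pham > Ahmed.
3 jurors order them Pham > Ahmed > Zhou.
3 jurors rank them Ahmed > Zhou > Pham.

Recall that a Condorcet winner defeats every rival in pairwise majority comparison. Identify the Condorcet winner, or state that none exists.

Ahmed

Head-to-head results (13 jurors):
Pham vs Zhou: 5 to 8, Zhou.
Pham vs Ahmed: 2+3 = 5 for Pham, 8 for Ahmed — Ahmed by 8–5.
Zhou vs Ahmed: Zhou is ranked higher on 3+2 = 5 ballots, Ahmed on 8. Ahmed wins 8–5.
Ahmed defeats every rival head-to-head and is the Condorcet winner.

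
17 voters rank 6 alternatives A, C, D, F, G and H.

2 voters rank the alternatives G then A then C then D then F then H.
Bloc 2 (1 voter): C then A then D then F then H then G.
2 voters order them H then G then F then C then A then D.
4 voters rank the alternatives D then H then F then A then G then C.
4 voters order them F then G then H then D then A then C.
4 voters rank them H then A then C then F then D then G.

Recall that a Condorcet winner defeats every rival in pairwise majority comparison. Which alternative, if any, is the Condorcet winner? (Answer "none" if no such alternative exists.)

H

Pairwise majorities:
A vs C: 2+4+4+4 = 14 for A, 3 for C — A by 14–3.
A vs D: 9 to 8, A.
A vs F: 2+1+4 = 7 for A, 10 for F — F by 10–7.
A vs G: A is ranked higher on 1+4+4 = 9 ballots, G on 8. A wins 9–8.
A vs H: H, 14–3.
C vs D: C is ranked higher on 2+1+2+4 = 9 ballots, D on 8. C wins 9–8.
C vs F: F wins 10–7.
C vs G: G wins 12–5.
C vs H: 2+1 = 3 for C, 14 for H — H by 14–3.
D vs F: F wins 10–7.
D vs G: D, 9–8.
D vs H: H, 10–7.
F vs G: F wins 13–4.
F vs H: H wins 10–7.
G vs H: H wins 11–6.
H defeats every rival head-to-head and is the Condorcet winner.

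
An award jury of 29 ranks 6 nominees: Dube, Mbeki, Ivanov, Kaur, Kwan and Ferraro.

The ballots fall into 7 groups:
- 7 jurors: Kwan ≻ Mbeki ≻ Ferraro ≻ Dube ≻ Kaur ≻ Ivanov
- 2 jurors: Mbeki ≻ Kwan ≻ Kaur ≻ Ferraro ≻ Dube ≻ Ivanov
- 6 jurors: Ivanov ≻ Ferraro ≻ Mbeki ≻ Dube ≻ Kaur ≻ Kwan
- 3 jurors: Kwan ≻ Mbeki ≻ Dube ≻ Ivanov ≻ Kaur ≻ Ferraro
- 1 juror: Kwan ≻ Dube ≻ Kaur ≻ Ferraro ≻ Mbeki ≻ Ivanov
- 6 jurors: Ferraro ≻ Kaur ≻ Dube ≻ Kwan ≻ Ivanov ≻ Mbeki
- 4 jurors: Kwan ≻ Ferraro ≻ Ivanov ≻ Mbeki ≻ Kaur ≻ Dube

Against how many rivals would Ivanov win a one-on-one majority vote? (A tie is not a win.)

1

Ivanov against each rival (29 jurors):
Ivanov vs Dube: Dube wins 19–10.
Ivanov vs Mbeki: Ivanov, 16–13.
Ivanov vs Kaur: Kaur wins 16–13.
Ivanov vs Kwan: Kwan, 23–6.
Ivanov vs Ferraro: Ferraro, 20–9.
Ivanov beats Mbeki; loses to Dube, Kaur, Kwan, Ferraro — 1 pairwise win.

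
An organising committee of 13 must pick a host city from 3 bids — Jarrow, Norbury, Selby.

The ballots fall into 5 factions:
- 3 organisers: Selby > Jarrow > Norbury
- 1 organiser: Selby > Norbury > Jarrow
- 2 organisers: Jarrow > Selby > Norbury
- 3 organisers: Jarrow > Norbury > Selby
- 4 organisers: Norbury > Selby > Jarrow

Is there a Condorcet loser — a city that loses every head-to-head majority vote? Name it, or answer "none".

Pairwise majorities:
Jarrow vs Norbury: 3+2+3 = 8 for Jarrow, 5 for Norbury — Jarrow by 8–5.
Jarrow vs Selby: Selby wins 8–5.
Norbury vs Selby: 3+4 = 7 for Norbury, 6 for Selby — Norbury by 7–6.
Every city wins at least one matchup (Jarrow beats Norbury; Norbury beats Selby; Selby beats Jarrow), so there is no Condorcet loser.

none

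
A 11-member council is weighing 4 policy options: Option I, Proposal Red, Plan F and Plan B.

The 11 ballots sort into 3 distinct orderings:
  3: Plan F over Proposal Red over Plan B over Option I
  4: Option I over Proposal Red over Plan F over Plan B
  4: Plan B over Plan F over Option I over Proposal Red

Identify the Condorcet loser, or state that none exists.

Head-to-head results (11 council members):
Option I–Proposal Red: Option I 8–3.
Option I–Plan F: Plan F 7–4.
Option I vs Plan B: Plan B, 7–4.
Proposal Red–Plan F: Plan F 7–4.
Proposal Red vs Plan B: Proposal Red is ranked higher on 3+4 = 7 ballots, Plan B on 4. Proposal Red wins 7–4.
Plan F–Plan B: Plan F 7–4.
No option is winless: Option I beats Proposal Red; Proposal Red beats Plan B; Plan F beats Option I; Plan B beats Option I. There is no Condorcet loser.

none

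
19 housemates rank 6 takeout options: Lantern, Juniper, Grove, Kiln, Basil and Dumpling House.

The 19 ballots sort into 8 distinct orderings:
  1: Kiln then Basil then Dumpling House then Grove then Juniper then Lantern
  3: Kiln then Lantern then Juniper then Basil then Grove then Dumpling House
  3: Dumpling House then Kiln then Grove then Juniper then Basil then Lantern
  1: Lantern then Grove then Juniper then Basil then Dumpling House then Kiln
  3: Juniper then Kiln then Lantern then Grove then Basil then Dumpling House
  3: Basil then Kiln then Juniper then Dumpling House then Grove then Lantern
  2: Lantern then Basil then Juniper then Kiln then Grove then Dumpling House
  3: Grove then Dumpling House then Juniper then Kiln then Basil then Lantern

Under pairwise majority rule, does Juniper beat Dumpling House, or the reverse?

Juniper

Ballots ranking Juniper above Dumpling House: 3 + 1 + 3 + 3 + 2 = 12.
Ballots ranking Dumpling House above Juniper: 19 − 12 = 7.
Juniper wins the head-to-head 12–7.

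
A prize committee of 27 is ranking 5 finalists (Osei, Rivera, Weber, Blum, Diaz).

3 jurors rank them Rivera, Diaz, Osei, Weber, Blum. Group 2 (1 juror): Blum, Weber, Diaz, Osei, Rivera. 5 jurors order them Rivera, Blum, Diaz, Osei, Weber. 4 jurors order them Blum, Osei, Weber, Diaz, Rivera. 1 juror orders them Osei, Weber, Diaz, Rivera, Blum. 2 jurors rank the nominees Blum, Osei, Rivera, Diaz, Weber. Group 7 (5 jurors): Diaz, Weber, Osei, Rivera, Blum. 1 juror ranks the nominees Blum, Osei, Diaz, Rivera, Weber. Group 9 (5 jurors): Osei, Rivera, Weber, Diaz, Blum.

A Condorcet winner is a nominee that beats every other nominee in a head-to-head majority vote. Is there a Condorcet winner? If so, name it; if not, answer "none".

Pairwise majorities:
Osei vs Rivera: Osei, 19–8.
Osei vs Weber: Osei wins 21–6.
Osei–Blum: Osei 14–13.
Osei vs Diaz: Diaz, 14–13.
Rivera vs Weber: Rivera wins 16–11.
Rivera vs Blum: Rivera wins 19–8.
Rivera–Diaz: Rivera 15–12.
Weber–Blum: Weber 14–13.
Weber vs Diaz: Diaz wins 16–11.
Blum vs Diaz: Diaz wins 14–13.
No nominee is unbeaten: Osei loses to Diaz; Rivera loses to Osei; Weber loses to Osei; Blum loses to Osei; Diaz loses to Rivera. In particular Osei → Rivera → Diaz → Osei is a majority cycle — no Condorcet winner exists.

none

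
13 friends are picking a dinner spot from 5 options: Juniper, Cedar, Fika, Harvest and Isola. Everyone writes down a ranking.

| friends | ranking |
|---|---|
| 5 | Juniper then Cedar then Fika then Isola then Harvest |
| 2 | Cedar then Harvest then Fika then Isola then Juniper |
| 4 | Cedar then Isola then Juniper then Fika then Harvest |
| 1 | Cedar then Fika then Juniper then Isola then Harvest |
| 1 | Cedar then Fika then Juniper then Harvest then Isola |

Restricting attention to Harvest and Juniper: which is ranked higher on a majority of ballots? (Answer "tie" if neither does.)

Ballots ranking Harvest above Juniper: 2.
Ballots ranking Juniper above Harvest: 13 − 2 = 11.
Juniper wins the head-to-head 11–2.

Juniper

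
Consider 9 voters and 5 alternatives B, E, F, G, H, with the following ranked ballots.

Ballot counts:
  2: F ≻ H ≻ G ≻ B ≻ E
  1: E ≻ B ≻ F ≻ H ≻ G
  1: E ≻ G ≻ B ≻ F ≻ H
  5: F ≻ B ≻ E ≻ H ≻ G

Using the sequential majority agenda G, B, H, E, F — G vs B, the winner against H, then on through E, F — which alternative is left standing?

Round 1: G vs B — 3–6, B advances.
Round 2: B vs H — 7–2, B advances.
Round 3: B vs E — 7–2, B advances.
Round 4: B vs F — 2–7, F advances.
The agenda winner is F.

F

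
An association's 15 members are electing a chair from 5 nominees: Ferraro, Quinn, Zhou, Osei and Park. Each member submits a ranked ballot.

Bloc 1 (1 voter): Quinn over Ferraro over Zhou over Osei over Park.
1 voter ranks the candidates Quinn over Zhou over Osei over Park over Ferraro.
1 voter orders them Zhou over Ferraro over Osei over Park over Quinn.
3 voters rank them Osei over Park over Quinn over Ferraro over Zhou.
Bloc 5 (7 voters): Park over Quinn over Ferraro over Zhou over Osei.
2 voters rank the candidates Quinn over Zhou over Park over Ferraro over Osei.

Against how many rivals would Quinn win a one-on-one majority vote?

3

Quinn against each rival (15 voters):
Quinn vs Ferraro: Quinn, 14–1.
Quinn vs Zhou: Quinn wins 14–1.
Quinn vs Osei: 11 to 4, Quinn.
Quinn–Park: Park 11–4.
Quinn beats Ferraro, Zhou, Osei; loses to Park — 3 pairwise wins.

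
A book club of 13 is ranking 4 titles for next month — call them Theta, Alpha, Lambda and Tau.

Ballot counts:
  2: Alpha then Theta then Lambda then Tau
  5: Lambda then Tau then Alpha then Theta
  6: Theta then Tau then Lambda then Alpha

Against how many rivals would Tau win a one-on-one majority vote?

Tau against each rival (13 members):
Tau–Theta: Theta 8–5.
Tau vs Alpha: Tau is ranked higher on 5+6 = 11 ballots, Alpha on 2. Tau wins 11–2.
Tau vs Lambda: Lambda, 7–6.
Tau beats Alpha; loses to Theta, Lambda — 1 pairwise win.

1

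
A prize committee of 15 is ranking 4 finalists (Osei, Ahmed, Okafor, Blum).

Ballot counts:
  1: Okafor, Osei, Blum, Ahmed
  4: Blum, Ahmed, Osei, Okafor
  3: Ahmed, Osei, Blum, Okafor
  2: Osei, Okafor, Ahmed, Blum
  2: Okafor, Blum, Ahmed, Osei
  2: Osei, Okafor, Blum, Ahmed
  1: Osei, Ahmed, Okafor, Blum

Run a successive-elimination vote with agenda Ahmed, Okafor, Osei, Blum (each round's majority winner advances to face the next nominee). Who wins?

Round 1: Ahmed vs Okafor — 8–7, Ahmed advances.
Round 2: Ahmed vs Osei — 9–6, Ahmed advances.
Round 3: Ahmed vs Blum — 6–9, Blum advances.
The agenda winner is Blum.

Blum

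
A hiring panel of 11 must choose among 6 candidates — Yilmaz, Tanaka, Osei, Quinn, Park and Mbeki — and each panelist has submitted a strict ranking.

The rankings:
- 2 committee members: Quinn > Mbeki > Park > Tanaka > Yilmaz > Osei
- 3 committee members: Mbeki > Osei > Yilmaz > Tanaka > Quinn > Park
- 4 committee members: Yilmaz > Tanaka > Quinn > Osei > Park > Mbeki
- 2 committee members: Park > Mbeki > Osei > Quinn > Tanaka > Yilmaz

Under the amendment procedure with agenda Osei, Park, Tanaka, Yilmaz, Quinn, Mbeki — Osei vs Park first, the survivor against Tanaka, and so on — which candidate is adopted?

Mbeki

Round 1: Osei vs Park — 7–4, Osei advances.
Round 2: Osei vs Tanaka — 5–6, Tanaka advances.
Round 3: Tanaka vs Yilmaz — 4–7, Yilmaz advances.
Round 4: Yilmaz vs Quinn — 7–4, Yilmaz advances.
Round 5: Yilmaz vs Mbeki — 4–7, Mbeki advances.
Mbeki survives the agenda.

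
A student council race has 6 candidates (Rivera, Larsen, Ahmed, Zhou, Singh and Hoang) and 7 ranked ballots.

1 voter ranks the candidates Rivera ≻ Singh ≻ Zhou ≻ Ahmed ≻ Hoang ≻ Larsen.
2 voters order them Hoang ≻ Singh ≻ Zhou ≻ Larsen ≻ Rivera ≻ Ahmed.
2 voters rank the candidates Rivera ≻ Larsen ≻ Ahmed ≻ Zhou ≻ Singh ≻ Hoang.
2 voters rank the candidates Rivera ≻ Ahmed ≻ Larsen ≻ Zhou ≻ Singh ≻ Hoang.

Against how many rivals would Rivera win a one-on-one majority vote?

Rivera against each rival (7 voters):
Rivera vs Larsen: Rivera preferred on 1+2+2 = 5 ballots; Rivera wins 5–2.
Rivera–Ahmed: Rivera 7–0.
Rivera–Zhou: Rivera 5–2.
Rivera vs Singh: Rivera, 5–2.
Rivera vs Hoang: Rivera is ranked higher on 1+2+2 = 5 ballots, Hoang on 2. Rivera wins 5–2.
Rivera beats Larsen, Ahmed, Zhou, Singh, Hoang — 5 pairwise wins.

5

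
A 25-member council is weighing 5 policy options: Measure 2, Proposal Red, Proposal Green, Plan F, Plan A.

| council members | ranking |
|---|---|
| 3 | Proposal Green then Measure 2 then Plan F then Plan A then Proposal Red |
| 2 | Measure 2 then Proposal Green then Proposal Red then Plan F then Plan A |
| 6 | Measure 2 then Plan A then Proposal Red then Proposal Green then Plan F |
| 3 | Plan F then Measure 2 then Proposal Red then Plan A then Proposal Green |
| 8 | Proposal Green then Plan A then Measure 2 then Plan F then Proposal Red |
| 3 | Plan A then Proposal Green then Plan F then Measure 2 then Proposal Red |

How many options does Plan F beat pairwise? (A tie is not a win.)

1

Plan F against each rival (25 council members):
Plan F vs Measure 2: Plan F is ranked higher on 3+3 = 6 ballots, Measure 2 on 19. Measure 2 wins 19–6.
Plan F vs Proposal Red: Plan F wins 17–8.
Plan F vs Proposal Green: 3 for Plan F, 22 for Proposal Green — Proposal Green by 22–3.
Plan F vs Plan A: Plan F preferred on 3+2+3 = 8 ballots; Plan A wins 17–8.
Plan F beats Proposal Red; loses to Measure 2, Proposal Green, Plan A — 1 pairwise win.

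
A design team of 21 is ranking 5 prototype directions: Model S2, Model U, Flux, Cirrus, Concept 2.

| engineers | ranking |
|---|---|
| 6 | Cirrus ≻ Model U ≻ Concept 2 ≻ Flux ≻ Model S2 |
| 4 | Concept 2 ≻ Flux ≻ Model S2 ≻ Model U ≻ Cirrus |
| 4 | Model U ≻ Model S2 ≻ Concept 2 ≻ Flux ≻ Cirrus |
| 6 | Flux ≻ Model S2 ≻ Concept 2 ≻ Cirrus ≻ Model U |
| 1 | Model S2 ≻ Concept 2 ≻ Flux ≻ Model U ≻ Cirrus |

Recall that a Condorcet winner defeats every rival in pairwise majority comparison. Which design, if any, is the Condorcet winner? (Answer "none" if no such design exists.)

none

Check each pair by majority over 21 ballots:
Model S2–Model U: Model S2 11–10.
Model S2 vs Flux: Flux wins 16–5.
Model S2 vs Cirrus: Model S2 wins 15–6.
Model S2 vs Concept 2: 4+6+1 = 11 for Model S2, 10 for Concept 2 — Model S2 by 11–10.
Model U–Flux: Flux 11–10.
Model U–Cirrus: Cirrus 12–9.
Model U vs Concept 2: 6+4 = 10 for Model U, 11 for Concept 2 — Concept 2 by 11–10.
Flux vs Cirrus: 4+4+6+1 = 15 for Flux, 6 for Cirrus — Flux by 15–6.
Flux vs Concept 2: 6 for Flux, 15 for Concept 2 — Concept 2 by 15–6.
Cirrus vs Concept 2: 6 to 15, Concept 2.
Every design loses at least once (Model S2 loses to Flux; Model U loses to Model S2; Flux loses to Concept 2; Cirrus loses to Model S2; Concept 2 loses to Model S2). The majority relation contains the cycle Model S2 → Concept 2 → Flux → Model S2, so there is no Condorcet winner.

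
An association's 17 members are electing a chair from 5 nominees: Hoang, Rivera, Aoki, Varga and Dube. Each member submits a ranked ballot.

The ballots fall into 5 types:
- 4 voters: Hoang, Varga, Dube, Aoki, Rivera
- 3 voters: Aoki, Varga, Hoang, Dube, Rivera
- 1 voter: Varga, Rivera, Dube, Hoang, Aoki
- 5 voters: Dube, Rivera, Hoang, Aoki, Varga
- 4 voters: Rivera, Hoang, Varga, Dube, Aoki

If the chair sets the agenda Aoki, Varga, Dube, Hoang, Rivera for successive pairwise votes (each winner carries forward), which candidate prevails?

Round 1: Aoki vs Varga — 8–9, Varga advances.
Round 2: Varga vs Dube — 12–5, Varga advances.
Round 3: Varga vs Hoang — 4–13, Hoang advances.
Round 4: Hoang vs Rivera — 7–10, Rivera advances.
The agenda winner is Rivera.

Rivera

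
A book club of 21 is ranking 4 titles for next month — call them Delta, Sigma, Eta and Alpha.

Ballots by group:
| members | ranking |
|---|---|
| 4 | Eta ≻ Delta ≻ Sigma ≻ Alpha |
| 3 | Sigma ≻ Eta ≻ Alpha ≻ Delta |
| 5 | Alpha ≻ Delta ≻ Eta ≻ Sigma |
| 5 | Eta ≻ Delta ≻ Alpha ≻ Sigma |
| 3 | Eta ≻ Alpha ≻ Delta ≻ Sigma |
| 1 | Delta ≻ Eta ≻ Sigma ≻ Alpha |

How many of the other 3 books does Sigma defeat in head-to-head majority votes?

Sigma against each rival (21 members):
Sigma–Delta: Delta 18–3.
Sigma vs Eta: Eta, 18–3.
Sigma vs Alpha: Sigma is ranked higher on 4+3+1 = 8 ballots, Alpha on 13. Alpha wins 13–8.
Sigma beats no one; loses to Delta, Eta, Alpha — 0 pairwise wins.

0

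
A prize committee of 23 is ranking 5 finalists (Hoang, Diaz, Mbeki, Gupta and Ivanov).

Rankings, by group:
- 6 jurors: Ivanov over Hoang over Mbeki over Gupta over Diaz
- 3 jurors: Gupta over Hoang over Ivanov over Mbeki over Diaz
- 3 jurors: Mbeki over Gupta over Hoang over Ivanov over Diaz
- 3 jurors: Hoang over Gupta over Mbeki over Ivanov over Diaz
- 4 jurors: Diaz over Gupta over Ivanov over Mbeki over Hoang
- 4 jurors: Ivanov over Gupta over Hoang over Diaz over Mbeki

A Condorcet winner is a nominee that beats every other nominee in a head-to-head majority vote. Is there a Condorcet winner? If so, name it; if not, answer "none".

Pairwise majorities:
Hoang vs Diaz: Hoang is ranked higher on 6+3+3+3+4 = 19 ballots, Diaz on 4. Hoang wins 19–4.
Hoang vs Mbeki: 16 to 7, Hoang.
Hoang vs Gupta: 6+3 = 9 for Hoang, 14 for Gupta — Gupta by 14–9.
Hoang vs Ivanov: 3+3+3 = 9 for Hoang, 14 for Ivanov — Ivanov by 14–9.
Diaz vs Mbeki: 8 to 15, Mbeki.
Diaz vs Gupta: 4 for Diaz, 19 for Gupta — Gupta by 19–4.
Diaz vs Ivanov: 4 to 19, Ivanov.
Mbeki vs Gupta: Mbeki preferred on 6+3 = 9 ballots; Gupta wins 14–9.
Mbeki vs Ivanov: 3+3 = 6 for Mbeki, 17 for Ivanov — Ivanov by 17–6.
Gupta vs Ivanov: 13 to 10, Gupta.
Gupta beats each of Hoang, Diaz, Mbeki, Ivanov — Gupta is the Condorcet winner.

Gupta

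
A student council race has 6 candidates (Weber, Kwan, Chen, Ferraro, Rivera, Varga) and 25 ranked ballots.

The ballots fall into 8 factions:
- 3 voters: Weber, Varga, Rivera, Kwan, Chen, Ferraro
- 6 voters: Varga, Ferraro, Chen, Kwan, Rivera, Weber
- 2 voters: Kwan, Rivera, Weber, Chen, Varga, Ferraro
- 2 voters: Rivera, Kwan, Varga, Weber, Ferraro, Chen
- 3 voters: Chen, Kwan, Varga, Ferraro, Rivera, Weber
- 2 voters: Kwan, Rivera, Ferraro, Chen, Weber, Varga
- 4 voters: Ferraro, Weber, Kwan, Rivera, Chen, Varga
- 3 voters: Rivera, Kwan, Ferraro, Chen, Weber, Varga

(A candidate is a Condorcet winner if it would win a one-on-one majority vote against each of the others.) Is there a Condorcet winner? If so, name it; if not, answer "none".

Kwan

Pairwise majorities:
Weber vs Kwan: Kwan wins 18–7.
Weber–Chen: Chen 14–11.
Weber vs Ferraro: Ferraro wins 18–7.
Weber vs Rivera: Rivera, 18–7.
Weber vs Varga: Weber, 14–11.
Kwan vs Chen: Kwan wins 16–9.
Kwan vs Ferraro: Kwan, 15–10.
Kwan–Rivera: Kwan 17–8.
Kwan–Varga: Kwan 16–9.
Chen vs Ferraro: Ferraro, 17–8.
Chen vs Rivera: Rivera wins 16–9.
Chen–Varga: Chen 14–11.
Ferraro vs Rivera: Ferraro wins 13–12.
Ferraro vs Varga: Varga wins 16–9.
Rivera vs Varga: Rivera wins 13–12.
Kwan beats each of Weber, Chen, Ferraro, Rivera, Varga — Kwan is the Condorcet winner.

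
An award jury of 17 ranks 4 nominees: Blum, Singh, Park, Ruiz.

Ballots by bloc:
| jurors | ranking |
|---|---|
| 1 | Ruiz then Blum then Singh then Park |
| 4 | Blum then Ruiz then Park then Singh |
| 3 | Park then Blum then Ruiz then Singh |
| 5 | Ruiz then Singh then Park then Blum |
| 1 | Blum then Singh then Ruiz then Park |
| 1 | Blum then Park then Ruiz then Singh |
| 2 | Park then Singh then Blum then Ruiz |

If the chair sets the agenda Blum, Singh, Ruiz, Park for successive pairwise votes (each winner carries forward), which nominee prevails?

Round 1: Blum vs Singh — 10–7, Blum advances.
Round 2: Blum vs Ruiz — 11–6, Blum advances.
Round 3: Blum vs Park — 7–10, Park advances.
Park survives the agenda.

Park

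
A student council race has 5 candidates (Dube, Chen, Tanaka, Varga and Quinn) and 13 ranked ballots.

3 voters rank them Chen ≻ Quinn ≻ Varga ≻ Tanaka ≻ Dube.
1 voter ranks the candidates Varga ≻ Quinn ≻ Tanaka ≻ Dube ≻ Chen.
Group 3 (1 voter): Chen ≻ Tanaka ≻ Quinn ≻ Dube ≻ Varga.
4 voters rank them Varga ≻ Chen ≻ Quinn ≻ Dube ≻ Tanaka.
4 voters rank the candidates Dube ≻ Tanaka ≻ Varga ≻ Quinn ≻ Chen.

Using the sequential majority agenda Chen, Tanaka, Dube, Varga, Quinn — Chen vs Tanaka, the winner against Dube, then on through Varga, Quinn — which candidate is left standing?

Varga

Round 1: Chen vs Tanaka — 8–5, Chen advances.
Round 2: Chen vs Dube — 8–5, Chen advances.
Round 3: Chen vs Varga — 4–9, Varga advances.
Round 4: Varga vs Quinn — 9–4, Varga advances.
The agenda winner is Varga.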